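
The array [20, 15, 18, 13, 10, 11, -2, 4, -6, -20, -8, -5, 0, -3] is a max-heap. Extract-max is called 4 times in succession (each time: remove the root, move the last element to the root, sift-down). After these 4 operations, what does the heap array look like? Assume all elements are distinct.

extract-max #1 returns 20:
  remove root 20; move last element -3 to root → [-3, 15, 18, 13, 10, 11, -2, 4, -6, -20, -8, -5, 0]
  -3 vs larger child 18 at index 2, swap → [18, 15, -3, 13, 10, 11, -2, 4, -6, -20, -8, -5, 0]
  -3 vs larger child 11 at index 5, swap → [18, 15, 11, 13, 10, -3, -2, 4, -6, -20, -8, -5, 0]
  -3 vs larger child 0 at index 12, swap → [18, 15, 11, 13, 10, 0, -2, 4, -6, -20, -8, -5, -3]
extract-max #2 returns 18:
  remove root 18; move last element -3 to root → [-3, 15, 11, 13, 10, 0, -2, 4, -6, -20, -8, -5]
  -3 vs larger child 15 at index 1, swap → [15, -3, 11, 13, 10, 0, -2, 4, -6, -20, -8, -5]
  -3 vs larger child 13 at index 3, swap → [15, 13, 11, -3, 10, 0, -2, 4, -6, -20, -8, -5]
  -3 vs larger child 4 at index 7, swap → [15, 13, 11, 4, 10, 0, -2, -3, -6, -20, -8, -5]
extract-max #3 returns 15:
  remove root 15; move last element -5 to root → [-5, 13, 11, 4, 10, 0, -2, -3, -6, -20, -8]
  -5 vs larger child 13 at index 1, swap → [13, -5, 11, 4, 10, 0, -2, -3, -6, -20, -8]
  -5 vs larger child 10 at index 4, swap → [13, 10, 11, 4, -5, 0, -2, -3, -6, -20, -8]
extract-max #4 returns 13:
  remove root 13; move last element -8 to root → [-8, 10, 11, 4, -5, 0, -2, -3, -6, -20]
  -8 vs larger child 11 at index 2, swap → [11, 10, -8, 4, -5, 0, -2, -3, -6, -20]
  -8 vs larger child 0 at index 5, swap → [11, 10, 0, 4, -5, -8, -2, -3, -6, -20]

[11, 10, 0, 4, -5, -8, -2, -3, -6, -20]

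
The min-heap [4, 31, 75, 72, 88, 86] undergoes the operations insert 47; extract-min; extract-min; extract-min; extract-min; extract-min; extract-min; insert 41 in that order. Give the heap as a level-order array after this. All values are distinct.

[41, 88]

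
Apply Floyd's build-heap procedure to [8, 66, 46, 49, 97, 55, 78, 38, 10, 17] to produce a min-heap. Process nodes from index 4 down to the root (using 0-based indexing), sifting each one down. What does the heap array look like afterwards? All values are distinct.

sift down from index 4:
  97 vs only child 17 at index 9, swap → [8, 66, 46, 49, 17, 55, 78, 38, 10, 97]
sift down from index 3:
  49 vs smaller child 10 at index 8, swap → [8, 66, 46, 10, 17, 55, 78, 38, 49, 97]
sift down from index 2: already satisfies heap property
sift down from index 1:
  66 vs smaller child 10 at index 3, swap → [8, 10, 46, 66, 17, 55, 78, 38, 49, 97]
  66 vs smaller child 38 at index 7, swap → [8, 10, 46, 38, 17, 55, 78, 66, 49, 97]
sift down from index 0: already satisfies heap property

[8, 10, 46, 38, 17, 55, 78, 66, 49, 97]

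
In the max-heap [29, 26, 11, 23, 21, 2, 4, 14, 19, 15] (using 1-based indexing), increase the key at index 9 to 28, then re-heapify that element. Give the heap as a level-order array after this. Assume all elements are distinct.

set index 9 from 19 to 28 → [29, 26, 11, 23, 21, 2, 4, 14, 28, 15]
28 > parent 23 at index 4, swap → [29, 26, 11, 28, 21, 2, 4, 14, 23, 15]
28 > parent 26 at index 2, swap → [29, 28, 11, 26, 21, 2, 4, 14, 23, 15]

[29, 28, 11, 26, 21, 2, 4, 14, 23, 15]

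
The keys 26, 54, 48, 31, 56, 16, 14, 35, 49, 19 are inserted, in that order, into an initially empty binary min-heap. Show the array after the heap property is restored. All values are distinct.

Insert 26:
  append 26 at index 0 → [26] (no swap needed)
Insert 54:
  append 54 at index 1 → [26, 54] (no swap needed)
Insert 48:
  append 48 at index 2 → [26, 54, 48] (no swap needed)
Insert 31:
  append 31 at index 3 → [26, 54, 48, 31]
  31 < parent 54 at index 1, swap → [26, 31, 48, 54]
Insert 56:
  append 56 at index 4 → [26, 31, 48, 54, 56] (no swap needed)
Insert 16:
  append 16 at index 5 → [26, 31, 48, 54, 56, 16]
  16 < parent 48 at index 2, swap → [26, 31, 16, 54, 56, 48]
  16 < parent 26 at index 0, swap → [16, 31, 26, 54, 56, 48]
Insert 14:
  append 14 at index 6 → [16, 31, 26, 54, 56, 48, 14]
  14 < parent 26 at index 2, swap → [16, 31, 14, 54, 56, 48, 26]
  14 < parent 16 at index 0, swap → [14, 31, 16, 54, 56, 48, 26]
Insert 35:
  append 35 at index 7 → [14, 31, 16, 54, 56, 48, 26, 35]
  35 < parent 54 at index 3, swap → [14, 31, 16, 35, 56, 48, 26, 54]
Insert 49:
  append 49 at index 8 → [14, 31, 16, 35, 56, 48, 26, 54, 49] (no swap needed)
Insert 19:
  append 19 at index 9 → [14, 31, 16, 35, 56, 48, 26, 54, 49, 19]
  19 < parent 56 at index 4, swap → [14, 31, 16, 35, 19, 48, 26, 54, 49, 56]
  19 < parent 31 at index 1, swap → [14, 19, 16, 35, 31, 48, 26, 54, 49, 56]

[14, 19, 16, 35, 31, 48, 26, 54, 49, 56]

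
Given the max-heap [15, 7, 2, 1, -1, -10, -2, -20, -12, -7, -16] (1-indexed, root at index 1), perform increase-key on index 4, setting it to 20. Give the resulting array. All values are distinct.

[20, 15, 2, 7, -1, -10, -2, -20, -12, -7, -16]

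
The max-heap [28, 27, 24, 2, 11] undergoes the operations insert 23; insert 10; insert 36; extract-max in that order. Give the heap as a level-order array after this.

insert 23:
  append 23 at index 5 → [28, 27, 24, 2, 11, 23] (no swap needed)
insert 10:
  append 10 at index 6 → [28, 27, 24, 2, 11, 23, 10] (no swap needed)
insert 36:
  append 36 at index 7 → [28, 27, 24, 2, 11, 23, 10, 36]
  36 > parent 2 at index 3, swap → [28, 27, 24, 36, 11, 23, 10, 2]
  36 > parent 27 at index 1, swap → [28, 36, 24, 27, 11, 23, 10, 2]
  36 > parent 28 at index 0, swap → [36, 28, 24, 27, 11, 23, 10, 2]
extract-max → returns 36:
  remove root 36; move last element 2 to root → [2, 28, 24, 27, 11, 23, 10]
  2 vs larger child 28 at index 1, swap → [28, 2, 24, 27, 11, 23, 10]
  2 vs larger child 27 at index 3, swap → [28, 27, 24, 2, 11, 23, 10]

[28, 27, 24, 2, 11, 23, 10]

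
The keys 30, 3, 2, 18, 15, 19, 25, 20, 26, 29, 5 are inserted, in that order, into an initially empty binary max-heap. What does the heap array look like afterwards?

[30, 29, 25, 20, 26, 2, 19, 3, 18, 15, 5]

Insert 30:
  append 30 at index 0 → [30] (no swap needed)
Insert 3:
  append 3 at index 1 → [30, 3] (no swap needed)
Insert 2:
  append 2 at index 2 → [30, 3, 2] (no swap needed)
Insert 18:
  append 18 at index 3 → [30, 3, 2, 18]
  18 > parent 3 at index 1, swap → [30, 18, 2, 3]
Insert 15:
  append 15 at index 4 → [30, 18, 2, 3, 15] (no swap needed)
Insert 19:
  append 19 at index 5 → [30, 18, 2, 3, 15, 19]
  19 > parent 2 at index 2, swap → [30, 18, 19, 3, 15, 2]
Insert 25:
  append 25 at index 6 → [30, 18, 19, 3, 15, 2, 25]
  25 > parent 19 at index 2, swap → [30, 18, 25, 3, 15, 2, 19]
Insert 20:
  append 20 at index 7 → [30, 18, 25, 3, 15, 2, 19, 20]
  20 > parent 3 at index 3, swap → [30, 18, 25, 20, 15, 2, 19, 3]
  20 > parent 18 at index 1, swap → [30, 20, 25, 18, 15, 2, 19, 3]
Insert 26:
  append 26 at index 8 → [30, 20, 25, 18, 15, 2, 19, 3, 26]
  26 > parent 18 at index 3, swap → [30, 20, 25, 26, 15, 2, 19, 3, 18]
  26 > parent 20 at index 1, swap → [30, 26, 25, 20, 15, 2, 19, 3, 18]
Insert 29:
  append 29 at index 9 → [30, 26, 25, 20, 15, 2, 19, 3, 18, 29]
  29 > parent 15 at index 4, swap → [30, 26, 25, 20, 29, 2, 19, 3, 18, 15]
  29 > parent 26 at index 1, swap → [30, 29, 25, 20, 26, 2, 19, 3, 18, 15]
Insert 5:
  append 5 at index 10 → [30, 29, 25, 20, 26, 2, 19, 3, 18, 15, 5] (no swap needed)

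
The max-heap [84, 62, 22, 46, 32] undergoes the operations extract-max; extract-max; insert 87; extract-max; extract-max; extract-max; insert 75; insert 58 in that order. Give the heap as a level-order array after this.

[75, 22, 58]

extract-max → returns 84:
  remove root 84; move last element 32 to root → [32, 62, 22, 46]
  32 vs larger child 62 at index 1, swap → [62, 32, 22, 46]
  32 vs only child 46 at index 3, swap → [62, 46, 22, 32]
extract-max → returns 62:
  remove root 62; move last element 32 to root → [32, 46, 22]
  32 vs larger child 46 at index 1, swap → [46, 32, 22]
insert 87:
  append 87 at index 3 → [46, 32, 22, 87]
  87 > parent 32 at index 1, swap → [46, 87, 22, 32]
  87 > parent 46 at index 0, swap → [87, 46, 22, 32]
extract-max → returns 87:
  remove root 87; move last element 32 to root → [32, 46, 22]
  32 vs larger child 46 at index 1, swap → [46, 32, 22]
extract-max → returns 46:
  remove root 46; move last element 22 to root → [22, 32]
  22 vs only child 32 at index 1, swap → [32, 22]
extract-max → returns 32:
  remove root 32; move last element 22 to root → [22] (no swap needed)
insert 75:
  append 75 at index 1 → [22, 75]
  75 > parent 22 at index 0, swap → [75, 22]
insert 58:
  append 58 at index 2 → [75, 22, 58] (no swap needed)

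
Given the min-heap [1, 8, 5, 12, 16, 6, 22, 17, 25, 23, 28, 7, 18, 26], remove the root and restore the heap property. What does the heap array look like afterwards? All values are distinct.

remove root 1; move last element 26 to root → [26, 8, 5, 12, 16, 6, 22, 17, 25, 23, 28, 7, 18]
26 vs smaller child 5 at index 2, swap → [5, 8, 26, 12, 16, 6, 22, 17, 25, 23, 28, 7, 18]
26 vs smaller child 6 at index 5, swap → [5, 8, 6, 12, 16, 26, 22, 17, 25, 23, 28, 7, 18]
26 vs smaller child 7 at index 11, swap → [5, 8, 6, 12, 16, 7, 22, 17, 25, 23, 28, 26, 18]

[5, 8, 6, 12, 16, 7, 22, 17, 25, 23, 28, 26, 18]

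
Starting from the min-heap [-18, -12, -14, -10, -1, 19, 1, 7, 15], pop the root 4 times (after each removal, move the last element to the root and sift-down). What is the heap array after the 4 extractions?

extract-min #1 returns -18:
  remove root -18; move last element 15 to root → [15, -12, -14, -10, -1, 19, 1, 7]
  15 vs smaller child -14 at index 2, swap → [-14, -12, 15, -10, -1, 19, 1, 7]
  15 vs smaller child 1 at index 6, swap → [-14, -12, 1, -10, -1, 19, 15, 7]
extract-min #2 returns -14:
  remove root -14; move last element 7 to root → [7, -12, 1, -10, -1, 19, 15]
  7 vs smaller child -12 at index 1, swap → [-12, 7, 1, -10, -1, 19, 15]
  7 vs smaller child -10 at index 3, swap → [-12, -10, 1, 7, -1, 19, 15]
extract-min #3 returns -12:
  remove root -12; move last element 15 to root → [15, -10, 1, 7, -1, 19]
  15 vs smaller child -10 at index 1, swap → [-10, 15, 1, 7, -1, 19]
  15 vs smaller child -1 at index 4, swap → [-10, -1, 1, 7, 15, 19]
extract-min #4 returns -10:
  remove root -10; move last element 19 to root → [19, -1, 1, 7, 15]
  19 vs smaller child -1 at index 1, swap → [-1, 19, 1, 7, 15]
  19 vs smaller child 7 at index 3, swap → [-1, 7, 1, 19, 15]

[-1, 7, 1, 19, 15]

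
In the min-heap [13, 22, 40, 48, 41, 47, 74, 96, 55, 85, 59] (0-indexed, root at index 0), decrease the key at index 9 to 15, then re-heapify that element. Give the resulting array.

set index 9 from 85 to 15 → [13, 22, 40, 48, 41, 47, 74, 96, 55, 15, 59]
15 < parent 41 at index 4, swap → [13, 22, 40, 48, 15, 47, 74, 96, 55, 41, 59]
15 < parent 22 at index 1, swap → [13, 15, 40, 48, 22, 47, 74, 96, 55, 41, 59]

[13, 15, 40, 48, 22, 47, 74, 96, 55, 41, 59]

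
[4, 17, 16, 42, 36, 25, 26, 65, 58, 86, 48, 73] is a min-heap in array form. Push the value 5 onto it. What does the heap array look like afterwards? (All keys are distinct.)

[4, 17, 5, 42, 36, 16, 26, 65, 58, 86, 48, 73, 25]

append 5 at index 12 → [4, 17, 16, 42, 36, 25, 26, 65, 58, 86, 48, 73, 5]
5 < parent 25 at index 5, swap → [4, 17, 16, 42, 36, 5, 26, 65, 58, 86, 48, 73, 25]
5 < parent 16 at index 2, swap → [4, 17, 5, 42, 36, 16, 26, 65, 58, 86, 48, 73, 25]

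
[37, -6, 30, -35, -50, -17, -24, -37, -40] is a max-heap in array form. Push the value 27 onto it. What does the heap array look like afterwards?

[37, 27, 30, -35, -6, -17, -24, -37, -40, -50]

append 27 at index 9 → [37, -6, 30, -35, -50, -17, -24, -37, -40, 27]
27 > parent -50 at index 4, swap → [37, -6, 30, -35, 27, -17, -24, -37, -40, -50]
27 > parent -6 at index 1, swap → [37, 27, 30, -35, -6, -17, -24, -37, -40, -50]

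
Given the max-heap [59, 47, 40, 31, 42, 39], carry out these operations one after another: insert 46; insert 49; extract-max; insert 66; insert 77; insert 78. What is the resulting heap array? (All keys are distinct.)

[78, 77, 46, 49, 66, 39, 40, 31, 47, 42]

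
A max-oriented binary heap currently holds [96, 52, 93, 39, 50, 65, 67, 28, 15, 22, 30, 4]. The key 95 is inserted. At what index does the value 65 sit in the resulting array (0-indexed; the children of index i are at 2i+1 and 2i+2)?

append 95 at index 12 → [96, 52, 93, 39, 50, 65, 67, 28, 15, 22, 30, 4, 95]
95 > parent 65 at index 5, swap → [96, 52, 93, 39, 50, 95, 67, 28, 15, 22, 30, 4, 65]
95 > parent 93 at index 2, swap → [96, 52, 95, 39, 50, 93, 67, 28, 15, 22, 30, 4, 65]
resulting array: [96, 52, 95, 39, 50, 93, 67, 28, 15, 22, 30, 4, 65]

12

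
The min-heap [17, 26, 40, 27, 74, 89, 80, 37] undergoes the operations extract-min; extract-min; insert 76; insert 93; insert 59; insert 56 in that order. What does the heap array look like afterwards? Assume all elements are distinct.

[27, 37, 40, 59, 56, 89, 76, 93, 80, 74]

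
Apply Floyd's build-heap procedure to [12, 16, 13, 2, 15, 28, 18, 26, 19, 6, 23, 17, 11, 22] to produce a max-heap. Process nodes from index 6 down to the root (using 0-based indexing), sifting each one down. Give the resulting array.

sift down from index 6:
  18 vs only child 22 at index 13, swap → [12, 16, 13, 2, 15, 28, 22, 26, 19, 6, 23, 17, 11, 18]
sift down from index 5: already satisfies heap property
sift down from index 4:
  15 vs larger child 23 at index 10, swap → [12, 16, 13, 2, 23, 28, 22, 26, 19, 6, 15, 17, 11, 18]
sift down from index 3:
  2 vs larger child 26 at index 7, swap → [12, 16, 13, 26, 23, 28, 22, 2, 19, 6, 15, 17, 11, 18]
sift down from index 2:
  13 vs larger child 28 at index 5, swap → [12, 16, 28, 26, 23, 13, 22, 2, 19, 6, 15, 17, 11, 18]
  13 vs larger child 17 at index 11, swap → [12, 16, 28, 26, 23, 17, 22, 2, 19, 6, 15, 13, 11, 18]
sift down from index 1:
  16 vs larger child 26 at index 3, swap → [12, 26, 28, 16, 23, 17, 22, 2, 19, 6, 15, 13, 11, 18]
  16 vs larger child 19 at index 8, swap → [12, 26, 28, 19, 23, 17, 22, 2, 16, 6, 15, 13, 11, 18]
sift down from index 0:
  12 vs larger child 28 at index 2, swap → [28, 26, 12, 19, 23, 17, 22, 2, 16, 6, 15, 13, 11, 18]
  12 vs larger child 22 at index 6, swap → [28, 26, 22, 19, 23, 17, 12, 2, 16, 6, 15, 13, 11, 18]
  12 vs only child 18 at index 13, swap → [28, 26, 22, 19, 23, 17, 18, 2, 16, 6, 15, 13, 11, 12]

[28, 26, 22, 19, 23, 17, 18, 2, 16, 6, 15, 13, 11, 12]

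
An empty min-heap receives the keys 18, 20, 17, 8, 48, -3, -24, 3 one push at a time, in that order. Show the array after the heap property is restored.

[-24, 3, -3, 17, 48, 18, 8, 20]

Insert 18:
  append 18 at index 0 → [18] (no swap needed)
Insert 20:
  append 20 at index 1 → [18, 20] (no swap needed)
Insert 17:
  append 17 at index 2 → [18, 20, 17]
  17 < parent 18 at index 0, swap → [17, 20, 18]
Insert 8:
  append 8 at index 3 → [17, 20, 18, 8]
  8 < parent 20 at index 1, swap → [17, 8, 18, 20]
  8 < parent 17 at index 0, swap → [8, 17, 18, 20]
Insert 48:
  append 48 at index 4 → [8, 17, 18, 20, 48] (no swap needed)
Insert -3:
  append -3 at index 5 → [8, 17, 18, 20, 48, -3]
  -3 < parent 18 at index 2, swap → [8, 17, -3, 20, 48, 18]
  -3 < parent 8 at index 0, swap → [-3, 17, 8, 20, 48, 18]
Insert -24:
  append -24 at index 6 → [-3, 17, 8, 20, 48, 18, -24]
  -24 < parent 8 at index 2, swap → [-3, 17, -24, 20, 48, 18, 8]
  -24 < parent -3 at index 0, swap → [-24, 17, -3, 20, 48, 18, 8]
Insert 3:
  append 3 at index 7 → [-24, 17, -3, 20, 48, 18, 8, 3]
  3 < parent 20 at index 3, swap → [-24, 17, -3, 3, 48, 18, 8, 20]
  3 < parent 17 at index 1, swap → [-24, 3, -3, 17, 48, 18, 8, 20]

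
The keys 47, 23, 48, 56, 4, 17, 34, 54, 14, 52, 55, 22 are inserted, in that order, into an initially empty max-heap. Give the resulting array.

[56, 55, 47, 48, 54, 22, 34, 23, 14, 4, 52, 17]

Insert 47:
  append 47 at index 0 → [47] (no swap needed)
Insert 23:
  append 23 at index 1 → [47, 23] (no swap needed)
Insert 48:
  append 48 at index 2 → [47, 23, 48]
  48 > parent 47 at index 0, swap → [48, 23, 47]
Insert 56:
  append 56 at index 3 → [48, 23, 47, 56]
  56 > parent 23 at index 1, swap → [48, 56, 47, 23]
  56 > parent 48 at index 0, swap → [56, 48, 47, 23]
Insert 4:
  append 4 at index 4 → [56, 48, 47, 23, 4] (no swap needed)
Insert 17:
  append 17 at index 5 → [56, 48, 47, 23, 4, 17] (no swap needed)
Insert 34:
  append 34 at index 6 → [56, 48, 47, 23, 4, 17, 34] (no swap needed)
Insert 54:
  append 54 at index 7 → [56, 48, 47, 23, 4, 17, 34, 54]
  54 > parent 23 at index 3, swap → [56, 48, 47, 54, 4, 17, 34, 23]
  54 > parent 48 at index 1, swap → [56, 54, 47, 48, 4, 17, 34, 23]
Insert 14:
  append 14 at index 8 → [56, 54, 47, 48, 4, 17, 34, 23, 14] (no swap needed)
Insert 52:
  append 52 at index 9 → [56, 54, 47, 48, 4, 17, 34, 23, 14, 52]
  52 > parent 4 at index 4, swap → [56, 54, 47, 48, 52, 17, 34, 23, 14, 4]
Insert 55:
  append 55 at index 10 → [56, 54, 47, 48, 52, 17, 34, 23, 14, 4, 55]
  55 > parent 52 at index 4, swap → [56, 54, 47, 48, 55, 17, 34, 23, 14, 4, 52]
  55 > parent 54 at index 1, swap → [56, 55, 47, 48, 54, 17, 34, 23, 14, 4, 52]
Insert 22:
  append 22 at index 11 → [56, 55, 47, 48, 54, 17, 34, 23, 14, 4, 52, 22]
  22 > parent 17 at index 5, swap → [56, 55, 47, 48, 54, 22, 34, 23, 14, 4, 52, 17]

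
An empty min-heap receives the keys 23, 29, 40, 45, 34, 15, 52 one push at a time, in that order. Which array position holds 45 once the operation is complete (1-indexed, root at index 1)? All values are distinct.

Insert 23:
  append 23 at index 1 → [23] (no swap needed)
Insert 29:
  append 29 at index 2 → [23, 29] (no swap needed)
Insert 40:
  append 40 at index 3 → [23, 29, 40] (no swap needed)
Insert 45:
  append 45 at index 4 → [23, 29, 40, 45] (no swap needed)
Insert 34:
  append 34 at index 5 → [23, 29, 40, 45, 34] (no swap needed)
Insert 15:
  append 15 at index 6 → [23, 29, 40, 45, 34, 15]
  15 < parent 40 at index 3, swap → [23, 29, 15, 45, 34, 40]
  15 < parent 23 at index 1, swap → [15, 29, 23, 45, 34, 40]
Insert 52:
  append 52 at index 7 → [15, 29, 23, 45, 34, 40, 52] (no swap needed)
resulting array: [15, 29, 23, 45, 34, 40, 52]

4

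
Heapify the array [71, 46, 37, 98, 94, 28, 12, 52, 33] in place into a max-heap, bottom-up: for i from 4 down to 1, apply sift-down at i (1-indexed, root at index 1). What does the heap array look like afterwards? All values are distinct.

sift down from index 4: already satisfies heap property
sift down from index 3: already satisfies heap property
sift down from index 2:
  46 vs larger child 98 at index 4, swap → [71, 98, 37, 46, 94, 28, 12, 52, 33]
  46 vs larger child 52 at index 8, swap → [71, 98, 37, 52, 94, 28, 12, 46, 33]
sift down from index 1:
  71 vs larger child 98 at index 2, swap → [98, 71, 37, 52, 94, 28, 12, 46, 33]
  71 vs larger child 94 at index 5, swap → [98, 94, 37, 52, 71, 28, 12, 46, 33]

[98, 94, 37, 52, 71, 28, 12, 46, 33]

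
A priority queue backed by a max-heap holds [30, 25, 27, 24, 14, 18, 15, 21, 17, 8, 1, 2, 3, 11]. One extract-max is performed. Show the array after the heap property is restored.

[27, 25, 18, 24, 14, 11, 15, 21, 17, 8, 1, 2, 3]

remove root 30; move last element 11 to root → [11, 25, 27, 24, 14, 18, 15, 21, 17, 8, 1, 2, 3]
11 vs larger child 27 at index 2, swap → [27, 25, 11, 24, 14, 18, 15, 21, 17, 8, 1, 2, 3]
11 vs larger child 18 at index 5, swap → [27, 25, 18, 24, 14, 11, 15, 21, 17, 8, 1, 2, 3]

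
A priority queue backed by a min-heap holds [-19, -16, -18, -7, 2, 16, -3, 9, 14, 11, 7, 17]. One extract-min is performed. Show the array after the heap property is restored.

[-18, -16, -3, -7, 2, 16, 17, 9, 14, 11, 7]

remove root -19; move last element 17 to root → [17, -16, -18, -7, 2, 16, -3, 9, 14, 11, 7]
17 vs smaller child -18 at index 2, swap → [-18, -16, 17, -7, 2, 16, -3, 9, 14, 11, 7]
17 vs smaller child -3 at index 6, swap → [-18, -16, -3, -7, 2, 16, 17, 9, 14, 11, 7]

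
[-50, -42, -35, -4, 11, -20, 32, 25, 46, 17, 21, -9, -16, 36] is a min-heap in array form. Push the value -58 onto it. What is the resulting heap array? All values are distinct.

[-58, -42, -50, -4, 11, -20, -35, 25, 46, 17, 21, -9, -16, 36, 32]

append -58 at index 14 → [-50, -42, -35, -4, 11, -20, 32, 25, 46, 17, 21, -9, -16, 36, -58]
-58 < parent 32 at index 6, swap → [-50, -42, -35, -4, 11, -20, -58, 25, 46, 17, 21, -9, -16, 36, 32]
-58 < parent -35 at index 2, swap → [-50, -42, -58, -4, 11, -20, -35, 25, 46, 17, 21, -9, -16, 36, 32]
-58 < parent -50 at index 0, swap → [-58, -42, -50, -4, 11, -20, -35, 25, 46, 17, 21, -9, -16, 36, 32]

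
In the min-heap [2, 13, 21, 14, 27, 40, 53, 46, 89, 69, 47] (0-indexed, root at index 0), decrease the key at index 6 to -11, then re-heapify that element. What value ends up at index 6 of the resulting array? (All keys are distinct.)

set index 6 from 53 to -11 → [2, 13, 21, 14, 27, 40, -11, 46, 89, 69, 47]
-11 < parent 21 at index 2, swap → [2, 13, -11, 14, 27, 40, 21, 46, 89, 69, 47]
-11 < parent 2 at index 0, swap → [-11, 13, 2, 14, 27, 40, 21, 46, 89, 69, 47]
resulting array: [-11, 13, 2, 14, 27, 40, 21, 46, 89, 69, 47]

21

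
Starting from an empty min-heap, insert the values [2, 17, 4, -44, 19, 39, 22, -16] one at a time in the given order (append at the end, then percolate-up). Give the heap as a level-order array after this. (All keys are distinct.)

[-44, -16, 4, 2, 19, 39, 22, 17]

Insert 2:
  append 2 at index 0 → [2] (no swap needed)
Insert 17:
  append 17 at index 1 → [2, 17] (no swap needed)
Insert 4:
  append 4 at index 2 → [2, 17, 4] (no swap needed)
Insert -44:
  append -44 at index 3 → [2, 17, 4, -44]
  -44 < parent 17 at index 1, swap → [2, -44, 4, 17]
  -44 < parent 2 at index 0, swap → [-44, 2, 4, 17]
Insert 19:
  append 19 at index 4 → [-44, 2, 4, 17, 19] (no swap needed)
Insert 39:
  append 39 at index 5 → [-44, 2, 4, 17, 19, 39] (no swap needed)
Insert 22:
  append 22 at index 6 → [-44, 2, 4, 17, 19, 39, 22] (no swap needed)
Insert -16:
  append -16 at index 7 → [-44, 2, 4, 17, 19, 39, 22, -16]
  -16 < parent 17 at index 3, swap → [-44, 2, 4, -16, 19, 39, 22, 17]
  -16 < parent 2 at index 1, swap → [-44, -16, 4, 2, 19, 39, 22, 17]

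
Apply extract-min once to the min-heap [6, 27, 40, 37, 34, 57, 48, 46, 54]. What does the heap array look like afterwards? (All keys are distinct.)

[27, 34, 40, 37, 54, 57, 48, 46]

remove root 6; move last element 54 to root → [54, 27, 40, 37, 34, 57, 48, 46]
54 vs smaller child 27 at index 1, swap → [27, 54, 40, 37, 34, 57, 48, 46]
54 vs smaller child 34 at index 4, swap → [27, 34, 40, 37, 54, 57, 48, 46]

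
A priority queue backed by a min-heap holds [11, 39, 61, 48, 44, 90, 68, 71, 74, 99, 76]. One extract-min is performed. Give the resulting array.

remove root 11; move last element 76 to root → [76, 39, 61, 48, 44, 90, 68, 71, 74, 99]
76 vs smaller child 39 at index 1, swap → [39, 76, 61, 48, 44, 90, 68, 71, 74, 99]
76 vs smaller child 44 at index 4, swap → [39, 44, 61, 48, 76, 90, 68, 71, 74, 99]

[39, 44, 61, 48, 76, 90, 68, 71, 74, 99]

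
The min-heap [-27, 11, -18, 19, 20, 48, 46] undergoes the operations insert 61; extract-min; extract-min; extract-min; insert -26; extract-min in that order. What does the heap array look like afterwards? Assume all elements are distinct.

[19, 20, 46, 61, 48]

insert 61:
  append 61 at index 7 → [-27, 11, -18, 19, 20, 48, 46, 61] (no swap needed)
extract-min → returns -27:
  remove root -27; move last element 61 to root → [61, 11, -18, 19, 20, 48, 46]
  61 vs smaller child -18 at index 2, swap → [-18, 11, 61, 19, 20, 48, 46]
  61 vs smaller child 46 at index 6, swap → [-18, 11, 46, 19, 20, 48, 61]
extract-min → returns -18:
  remove root -18; move last element 61 to root → [61, 11, 46, 19, 20, 48]
  61 vs smaller child 11 at index 1, swap → [11, 61, 46, 19, 20, 48]
  61 vs smaller child 19 at index 3, swap → [11, 19, 46, 61, 20, 48]
extract-min → returns 11:
  remove root 11; move last element 48 to root → [48, 19, 46, 61, 20]
  48 vs smaller child 19 at index 1, swap → [19, 48, 46, 61, 20]
  48 vs smaller child 20 at index 4, swap → [19, 20, 46, 61, 48]
insert -26:
  append -26 at index 5 → [19, 20, 46, 61, 48, -26]
  -26 < parent 46 at index 2, swap → [19, 20, -26, 61, 48, 46]
  -26 < parent 19 at index 0, swap → [-26, 20, 19, 61, 48, 46]
extract-min → returns -26:
  remove root -26; move last element 46 to root → [46, 20, 19, 61, 48]
  46 vs smaller child 19 at index 2, swap → [19, 20, 46, 61, 48]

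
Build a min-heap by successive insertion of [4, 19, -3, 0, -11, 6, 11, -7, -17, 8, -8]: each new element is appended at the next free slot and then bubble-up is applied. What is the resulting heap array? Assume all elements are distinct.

[-17, -11, 4, -7, -8, 6, 11, 19, -3, 8, 0]

Insert 4:
  append 4 at index 0 → [4] (no swap needed)
Insert 19:
  append 19 at index 1 → [4, 19] (no swap needed)
Insert -3:
  append -3 at index 2 → [4, 19, -3]
  -3 < parent 4 at index 0, swap → [-3, 19, 4]
Insert 0:
  append 0 at index 3 → [-3, 19, 4, 0]
  0 < parent 19 at index 1, swap → [-3, 0, 4, 19]
Insert -11:
  append -11 at index 4 → [-3, 0, 4, 19, -11]
  -11 < parent 0 at index 1, swap → [-3, -11, 4, 19, 0]
  -11 < parent -3 at index 0, swap → [-11, -3, 4, 19, 0]
Insert 6:
  append 6 at index 5 → [-11, -3, 4, 19, 0, 6] (no swap needed)
Insert 11:
  append 11 at index 6 → [-11, -3, 4, 19, 0, 6, 11] (no swap needed)
Insert -7:
  append -7 at index 7 → [-11, -3, 4, 19, 0, 6, 11, -7]
  -7 < parent 19 at index 3, swap → [-11, -3, 4, -7, 0, 6, 11, 19]
  -7 < parent -3 at index 1, swap → [-11, -7, 4, -3, 0, 6, 11, 19]
Insert -17:
  append -17 at index 8 → [-11, -7, 4, -3, 0, 6, 11, 19, -17]
  -17 < parent -3 at index 3, swap → [-11, -7, 4, -17, 0, 6, 11, 19, -3]
  -17 < parent -7 at index 1, swap → [-11, -17, 4, -7, 0, 6, 11, 19, -3]
  -17 < parent -11 at index 0, swap → [-17, -11, 4, -7, 0, 6, 11, 19, -3]
Insert 8:
  append 8 at index 9 → [-17, -11, 4, -7, 0, 6, 11, 19, -3, 8] (no swap needed)
Insert -8:
  append -8 at index 10 → [-17, -11, 4, -7, 0, 6, 11, 19, -3, 8, -8]
  -8 < parent 0 at index 4, swap → [-17, -11, 4, -7, -8, 6, 11, 19, -3, 8, 0]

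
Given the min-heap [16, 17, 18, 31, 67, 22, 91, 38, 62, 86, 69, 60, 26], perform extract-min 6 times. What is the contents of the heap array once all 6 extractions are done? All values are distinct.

extract-min #1 returns 16:
  remove root 16; move last element 26 to root → [26, 17, 18, 31, 67, 22, 91, 38, 62, 86, 69, 60]
  26 vs smaller child 17 at index 1, swap → [17, 26, 18, 31, 67, 22, 91, 38, 62, 86, 69, 60]
extract-min #2 returns 17:
  remove root 17; move last element 60 to root → [60, 26, 18, 31, 67, 22, 91, 38, 62, 86, 69]
  60 vs smaller child 18 at index 2, swap → [18, 26, 60, 31, 67, 22, 91, 38, 62, 86, 69]
  60 vs smaller child 22 at index 5, swap → [18, 26, 22, 31, 67, 60, 91, 38, 62, 86, 69]
extract-min #3 returns 18:
  remove root 18; move last element 69 to root → [69, 26, 22, 31, 67, 60, 91, 38, 62, 86]
  69 vs smaller child 22 at index 2, swap → [22, 26, 69, 31, 67, 60, 91, 38, 62, 86]
  69 vs smaller child 60 at index 5, swap → [22, 26, 60, 31, 67, 69, 91, 38, 62, 86]
extract-min #4 returns 22:
  remove root 22; move last element 86 to root → [86, 26, 60, 31, 67, 69, 91, 38, 62]
  86 vs smaller child 26 at index 1, swap → [26, 86, 60, 31, 67, 69, 91, 38, 62]
  86 vs smaller child 31 at index 3, swap → [26, 31, 60, 86, 67, 69, 91, 38, 62]
  86 vs smaller child 38 at index 7, swap → [26, 31, 60, 38, 67, 69, 91, 86, 62]
extract-min #5 returns 26:
  remove root 26; move last element 62 to root → [62, 31, 60, 38, 67, 69, 91, 86]
  62 vs smaller child 31 at index 1, swap → [31, 62, 60, 38, 67, 69, 91, 86]
  62 vs smaller child 38 at index 3, swap → [31, 38, 60, 62, 67, 69, 91, 86]
extract-min #6 returns 31:
  remove root 31; move last element 86 to root → [86, 38, 60, 62, 67, 69, 91]
  86 vs smaller child 38 at index 1, swap → [38, 86, 60, 62, 67, 69, 91]
  86 vs smaller child 62 at index 3, swap → [38, 62, 60, 86, 67, 69, 91]

[38, 62, 60, 86, 67, 69, 91]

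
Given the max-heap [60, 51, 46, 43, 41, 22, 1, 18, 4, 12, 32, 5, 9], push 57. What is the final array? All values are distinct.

[60, 51, 57, 43, 41, 22, 46, 18, 4, 12, 32, 5, 9, 1]

append 57 at index 13 → [60, 51, 46, 43, 41, 22, 1, 18, 4, 12, 32, 5, 9, 57]
57 > parent 1 at index 6, swap → [60, 51, 46, 43, 41, 22, 57, 18, 4, 12, 32, 5, 9, 1]
57 > parent 46 at index 2, swap → [60, 51, 57, 43, 41, 22, 46, 18, 4, 12, 32, 5, 9, 1]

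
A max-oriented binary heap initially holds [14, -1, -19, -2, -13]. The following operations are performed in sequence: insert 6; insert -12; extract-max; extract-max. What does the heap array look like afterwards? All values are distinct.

[-1, -2, -12, -19, -13]

insert 6:
  append 6 at index 5 → [14, -1, -19, -2, -13, 6]
  6 > parent -19 at index 2, swap → [14, -1, 6, -2, -13, -19]
insert -12:
  append -12 at index 6 → [14, -1, 6, -2, -13, -19, -12] (no swap needed)
extract-max → returns 14:
  remove root 14; move last element -12 to root → [-12, -1, 6, -2, -13, -19]
  -12 vs larger child 6 at index 2, swap → [6, -1, -12, -2, -13, -19]
extract-max → returns 6:
  remove root 6; move last element -19 to root → [-19, -1, -12, -2, -13]
  -19 vs larger child -1 at index 1, swap → [-1, -19, -12, -2, -13]
  -19 vs larger child -2 at index 3, swap → [-1, -2, -12, -19, -13]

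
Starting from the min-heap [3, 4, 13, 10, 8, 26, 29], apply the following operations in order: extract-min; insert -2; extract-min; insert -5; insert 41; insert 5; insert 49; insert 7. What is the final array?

[-5, 5, 4, 8, 7, 26, 13, 41, 10, 49, 29]

extract-min → returns 3:
  remove root 3; move last element 29 to root → [29, 4, 13, 10, 8, 26]
  29 vs smaller child 4 at index 1, swap → [4, 29, 13, 10, 8, 26]
  29 vs smaller child 8 at index 4, swap → [4, 8, 13, 10, 29, 26]
insert -2:
  append -2 at index 6 → [4, 8, 13, 10, 29, 26, -2]
  -2 < parent 13 at index 2, swap → [4, 8, -2, 10, 29, 26, 13]
  -2 < parent 4 at index 0, swap → [-2, 8, 4, 10, 29, 26, 13]
extract-min → returns -2:
  remove root -2; move last element 13 to root → [13, 8, 4, 10, 29, 26]
  13 vs smaller child 4 at index 2, swap → [4, 8, 13, 10, 29, 26]
insert -5:
  append -5 at index 6 → [4, 8, 13, 10, 29, 26, -5]
  -5 < parent 13 at index 2, swap → [4, 8, -5, 10, 29, 26, 13]
  -5 < parent 4 at index 0, swap → [-5, 8, 4, 10, 29, 26, 13]
insert 41:
  append 41 at index 7 → [-5, 8, 4, 10, 29, 26, 13, 41] (no swap needed)
insert 5:
  append 5 at index 8 → [-5, 8, 4, 10, 29, 26, 13, 41, 5]
  5 < parent 10 at index 3, swap → [-5, 8, 4, 5, 29, 26, 13, 41, 10]
  5 < parent 8 at index 1, swap → [-5, 5, 4, 8, 29, 26, 13, 41, 10]
insert 49:
  append 49 at index 9 → [-5, 5, 4, 8, 29, 26, 13, 41, 10, 49] (no swap needed)
insert 7:
  append 7 at index 10 → [-5, 5, 4, 8, 29, 26, 13, 41, 10, 49, 7]
  7 < parent 29 at index 4, swap → [-5, 5, 4, 8, 7, 26, 13, 41, 10, 49, 29]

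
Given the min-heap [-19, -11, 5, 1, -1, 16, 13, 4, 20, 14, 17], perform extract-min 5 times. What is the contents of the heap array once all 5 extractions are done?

extract-min #1 returns -19:
  remove root -19; move last element 17 to root → [17, -11, 5, 1, -1, 16, 13, 4, 20, 14]
  17 vs smaller child -11 at index 1, swap → [-11, 17, 5, 1, -1, 16, 13, 4, 20, 14]
  17 vs smaller child -1 at index 4, swap → [-11, -1, 5, 1, 17, 16, 13, 4, 20, 14]
  17 vs only child 14 at index 9, swap → [-11, -1, 5, 1, 14, 16, 13, 4, 20, 17]
extract-min #2 returns -11:
  remove root -11; move last element 17 to root → [17, -1, 5, 1, 14, 16, 13, 4, 20]
  17 vs smaller child -1 at index 1, swap → [-1, 17, 5, 1, 14, 16, 13, 4, 20]
  17 vs smaller child 1 at index 3, swap → [-1, 1, 5, 17, 14, 16, 13, 4, 20]
  17 vs smaller child 4 at index 7, swap → [-1, 1, 5, 4, 14, 16, 13, 17, 20]
extract-min #3 returns -1:
  remove root -1; move last element 20 to root → [20, 1, 5, 4, 14, 16, 13, 17]
  20 vs smaller child 1 at index 1, swap → [1, 20, 5, 4, 14, 16, 13, 17]
  20 vs smaller child 4 at index 3, swap → [1, 4, 5, 20, 14, 16, 13, 17]
  20 vs only child 17 at index 7, swap → [1, 4, 5, 17, 14, 16, 13, 20]
extract-min #4 returns 1:
  remove root 1; move last element 20 to root → [20, 4, 5, 17, 14, 16, 13]
  20 vs smaller child 4 at index 1, swap → [4, 20, 5, 17, 14, 16, 13]
  20 vs smaller child 14 at index 4, swap → [4, 14, 5, 17, 20, 16, 13]
extract-min #5 returns 4:
  remove root 4; move last element 13 to root → [13, 14, 5, 17, 20, 16]
  13 vs smaller child 5 at index 2, swap → [5, 14, 13, 17, 20, 16]

[5, 14, 13, 17, 20, 16]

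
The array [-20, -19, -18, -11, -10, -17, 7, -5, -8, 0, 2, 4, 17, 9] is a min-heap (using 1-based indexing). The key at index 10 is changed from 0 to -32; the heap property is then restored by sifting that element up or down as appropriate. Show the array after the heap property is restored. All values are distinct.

[-32, -20, -18, -11, -19, -17, 7, -5, -8, -10, 2, 4, 17, 9]

set index 10 from 0 to -32 → [-20, -19, -18, -11, -10, -17, 7, -5, -8, -32, 2, 4, 17, 9]
-32 < parent -10 at index 5, swap → [-20, -19, -18, -11, -32, -17, 7, -5, -8, -10, 2, 4, 17, 9]
-32 < parent -19 at index 2, swap → [-20, -32, -18, -11, -19, -17, 7, -5, -8, -10, 2, 4, 17, 9]
-32 < parent -20 at index 1, swap → [-32, -20, -18, -11, -19, -17, 7, -5, -8, -10, 2, 4, 17, 9]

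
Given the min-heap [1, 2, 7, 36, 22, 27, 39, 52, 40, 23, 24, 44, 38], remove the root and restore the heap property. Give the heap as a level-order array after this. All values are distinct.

[2, 22, 7, 36, 23, 27, 39, 52, 40, 38, 24, 44]

remove root 1; move last element 38 to root → [38, 2, 7, 36, 22, 27, 39, 52, 40, 23, 24, 44]
38 vs smaller child 2 at index 1, swap → [2, 38, 7, 36, 22, 27, 39, 52, 40, 23, 24, 44]
38 vs smaller child 22 at index 4, swap → [2, 22, 7, 36, 38, 27, 39, 52, 40, 23, 24, 44]
38 vs smaller child 23 at index 9, swap → [2, 22, 7, 36, 23, 27, 39, 52, 40, 38, 24, 44]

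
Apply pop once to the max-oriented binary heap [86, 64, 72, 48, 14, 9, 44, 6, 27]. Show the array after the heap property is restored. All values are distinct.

[72, 64, 44, 48, 14, 9, 27, 6]

remove root 86; move last element 27 to root → [27, 64, 72, 48, 14, 9, 44, 6]
27 vs larger child 72 at index 2, swap → [72, 64, 27, 48, 14, 9, 44, 6]
27 vs larger child 44 at index 6, swap → [72, 64, 44, 48, 14, 9, 27, 6]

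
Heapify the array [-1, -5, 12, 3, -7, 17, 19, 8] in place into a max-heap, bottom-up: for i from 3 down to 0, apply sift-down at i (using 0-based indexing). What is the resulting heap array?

[19, 8, 17, 3, -7, -1, 12, -5]

sift down from index 3:
  3 vs only child 8 at index 7, swap → [-1, -5, 12, 8, -7, 17, 19, 3]
sift down from index 2:
  12 vs larger child 19 at index 6, swap → [-1, -5, 19, 8, -7, 17, 12, 3]
sift down from index 1:
  -5 vs larger child 8 at index 3, swap → [-1, 8, 19, -5, -7, 17, 12, 3]
  -5 vs only child 3 at index 7, swap → [-1, 8, 19, 3, -7, 17, 12, -5]
sift down from index 0:
  -1 vs larger child 19 at index 2, swap → [19, 8, -1, 3, -7, 17, 12, -5]
  -1 vs larger child 17 at index 5, swap → [19, 8, 17, 3, -7, -1, 12, -5]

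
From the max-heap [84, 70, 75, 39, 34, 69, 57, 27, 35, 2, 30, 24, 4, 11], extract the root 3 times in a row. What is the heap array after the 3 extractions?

[69, 39, 57, 35, 34, 24, 11, 27, 4, 2, 30]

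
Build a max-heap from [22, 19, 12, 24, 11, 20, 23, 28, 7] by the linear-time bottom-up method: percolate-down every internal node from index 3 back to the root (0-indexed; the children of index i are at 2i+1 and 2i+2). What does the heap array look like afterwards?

sift down from index 3:
  24 vs larger child 28 at index 7, swap → [22, 19, 12, 28, 11, 20, 23, 24, 7]
sift down from index 2:
  12 vs larger child 23 at index 6, swap → [22, 19, 23, 28, 11, 20, 12, 24, 7]
sift down from index 1:
  19 vs larger child 28 at index 3, swap → [22, 28, 23, 19, 11, 20, 12, 24, 7]
  19 vs larger child 24 at index 7, swap → [22, 28, 23, 24, 11, 20, 12, 19, 7]
sift down from index 0:
  22 vs larger child 28 at index 1, swap → [28, 22, 23, 24, 11, 20, 12, 19, 7]
  22 vs larger child 24 at index 3, swap → [28, 24, 23, 22, 11, 20, 12, 19, 7]

[28, 24, 23, 22, 11, 20, 12, 19, 7]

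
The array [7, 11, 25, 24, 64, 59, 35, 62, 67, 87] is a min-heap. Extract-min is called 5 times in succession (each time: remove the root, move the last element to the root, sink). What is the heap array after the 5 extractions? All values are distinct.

extract-min #1 returns 7:
  remove root 7; move last element 87 to root → [87, 11, 25, 24, 64, 59, 35, 62, 67]
  87 vs smaller child 11 at index 1, swap → [11, 87, 25, 24, 64, 59, 35, 62, 67]
  87 vs smaller child 24 at index 3, swap → [11, 24, 25, 87, 64, 59, 35, 62, 67]
  87 vs smaller child 62 at index 7, swap → [11, 24, 25, 62, 64, 59, 35, 87, 67]
extract-min #2 returns 11:
  remove root 11; move last element 67 to root → [67, 24, 25, 62, 64, 59, 35, 87]
  67 vs smaller child 24 at index 1, swap → [24, 67, 25, 62, 64, 59, 35, 87]
  67 vs smaller child 62 at index 3, swap → [24, 62, 25, 67, 64, 59, 35, 87]
extract-min #3 returns 24:
  remove root 24; move last element 87 to root → [87, 62, 25, 67, 64, 59, 35]
  87 vs smaller child 25 at index 2, swap → [25, 62, 87, 67, 64, 59, 35]
  87 vs smaller child 35 at index 6, swap → [25, 62, 35, 67, 64, 59, 87]
extract-min #4 returns 25:
  remove root 25; move last element 87 to root → [87, 62, 35, 67, 64, 59]
  87 vs smaller child 35 at index 2, swap → [35, 62, 87, 67, 64, 59]
  87 vs only child 59 at index 5, swap → [35, 62, 59, 67, 64, 87]
extract-min #5 returns 35:
  remove root 35; move last element 87 to root → [87, 62, 59, 67, 64]
  87 vs smaller child 59 at index 2, swap → [59, 62, 87, 67, 64]

[59, 62, 87, 67, 64]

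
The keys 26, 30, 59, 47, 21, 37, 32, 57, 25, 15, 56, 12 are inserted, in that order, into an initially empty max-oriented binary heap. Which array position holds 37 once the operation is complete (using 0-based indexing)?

2

Insert 26:
  append 26 at index 0 → [26] (no swap needed)
Insert 30:
  append 30 at index 1 → [26, 30]
  30 > parent 26 at index 0, swap → [30, 26]
Insert 59:
  append 59 at index 2 → [30, 26, 59]
  59 > parent 30 at index 0, swap → [59, 26, 30]
Insert 47:
  append 47 at index 3 → [59, 26, 30, 47]
  47 > parent 26 at index 1, swap → [59, 47, 30, 26]
Insert 21:
  append 21 at index 4 → [59, 47, 30, 26, 21] (no swap needed)
Insert 37:
  append 37 at index 5 → [59, 47, 30, 26, 21, 37]
  37 > parent 30 at index 2, swap → [59, 47, 37, 26, 21, 30]
Insert 32:
  append 32 at index 6 → [59, 47, 37, 26, 21, 30, 32] (no swap needed)
Insert 57:
  append 57 at index 7 → [59, 47, 37, 26, 21, 30, 32, 57]
  57 > parent 26 at index 3, swap → [59, 47, 37, 57, 21, 30, 32, 26]
  57 > parent 47 at index 1, swap → [59, 57, 37, 47, 21, 30, 32, 26]
Insert 25:
  append 25 at index 8 → [59, 57, 37, 47, 21, 30, 32, 26, 25] (no swap needed)
Insert 15:
  append 15 at index 9 → [59, 57, 37, 47, 21, 30, 32, 26, 25, 15] (no swap needed)
Insert 56:
  append 56 at index 10 → [59, 57, 37, 47, 21, 30, 32, 26, 25, 15, 56]
  56 > parent 21 at index 4, swap → [59, 57, 37, 47, 56, 30, 32, 26, 25, 15, 21]
Insert 12:
  append 12 at index 11 → [59, 57, 37, 47, 56, 30, 32, 26, 25, 15, 21, 12] (no swap needed)
resulting array: [59, 57, 37, 47, 56, 30, 32, 26, 25, 15, 21, 12]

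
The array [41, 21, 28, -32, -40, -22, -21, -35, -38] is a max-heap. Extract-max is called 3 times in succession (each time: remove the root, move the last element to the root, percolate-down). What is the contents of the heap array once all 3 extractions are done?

extract-max #1 returns 41:
  remove root 41; move last element -38 to root → [-38, 21, 28, -32, -40, -22, -21, -35]
  -38 vs larger child 28 at index 2, swap → [28, 21, -38, -32, -40, -22, -21, -35]
  -38 vs larger child -21 at index 6, swap → [28, 21, -21, -32, -40, -22, -38, -35]
extract-max #2 returns 28:
  remove root 28; move last element -35 to root → [-35, 21, -21, -32, -40, -22, -38]
  -35 vs larger child 21 at index 1, swap → [21, -35, -21, -32, -40, -22, -38]
  -35 vs larger child -32 at index 3, swap → [21, -32, -21, -35, -40, -22, -38]
extract-max #3 returns 21:
  remove root 21; move last element -38 to root → [-38, -32, -21, -35, -40, -22]
  -38 vs larger child -21 at index 2, swap → [-21, -32, -38, -35, -40, -22]
  -38 vs only child -22 at index 5, swap → [-21, -32, -22, -35, -40, -38]

[-21, -32, -22, -35, -40, -38]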